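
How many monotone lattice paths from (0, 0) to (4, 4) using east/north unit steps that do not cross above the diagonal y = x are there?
C_4 = 14

These NE paths below the diagonal are counted by the Catalan number C_n = (1/(n + 1)) · C(2n, n). For n = 4: C_4 = (1/5) · C(8, 4) = 70/5 = 14.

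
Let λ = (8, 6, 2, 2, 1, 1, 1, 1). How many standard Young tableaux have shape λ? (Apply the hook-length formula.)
# SYT of shape (8, 6, 2, 2, 1, 1, 1, 1) = 1097450640

Hook-length formula: f^λ = n! / Π hook(c), product over all cells c of the Young diagram. For λ = (8, 6, 2, 2, 1, 1, 1, 1), n = 22 boxes. Hook lengths by row (left-to-right, top-to-bottom): [15, 10, 7, 6, 5, 4, 2, 1]; [12, 7, 4, 3, 2, 1]; [7, 2]; [6, 1]; [4]; [3]; [2]; [1]. Product of hooks = 1024192512000. So f^λ = 22! / 1024192512000 = 1124000727777607680000 / 1024192512000 = 1097450640.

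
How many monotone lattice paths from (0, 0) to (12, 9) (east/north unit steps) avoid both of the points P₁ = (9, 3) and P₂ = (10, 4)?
Number of paths = 263669

Inclusion–exclusion. Total paths: C(21, 12) = 293930. Through P₁: C(12, 9)·C(9, 3) = 18480. Through P₂: C(14, 10)·C(7, 2) = 21021. Since P₁ is strictly southwest of P₂, a monotone path through both must visit P₁ then P₂; paths through both = C(12, 9)·C(2, 1)·C(7, 2) = 9240. Avoid both = 293930 − 18480 − 21021 + 9240 = 263669.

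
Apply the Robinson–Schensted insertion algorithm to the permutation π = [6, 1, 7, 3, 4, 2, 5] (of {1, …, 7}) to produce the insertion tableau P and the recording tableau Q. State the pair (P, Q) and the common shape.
P = [1, 2, 4, 5] / [3, 7] / [6];  Q = [1, 3, 5, 7] / [2, 4] / [6];  common shape = (4, 2, 1)

Row-insert the values π_1, π_2, … into P one at a time, bumping the leftmost entry strictly greater than the inserted value down to the next row. The recording tableau Q records, in position (i, j), the step at which that cell was added to P.
  Insert 6 (step 1): P = [6];  Q = [1]
  Insert 1 (step 2): P = [1] / [6];  Q = [1] / [2]
  Insert 7 (step 3): P = [1, 7] / [6];  Q = [1, 3] / [2]
  Insert 3 (step 4): P = [1, 3] / [6, 7];  Q = [1, 3] / [2, 4]
  Insert 4 (step 5): P = [1, 3, 4] / [6, 7];  Q = [1, 3, 5] / [2, 4]
  Insert 2 (step 6): P = [1, 2, 4] / [3, 7] / [6];  Q = [1, 3, 5] / [2, 4] / [6]
  Insert 5 (step 7): P = [1, 2, 4, 5] / [3, 7] / [6];  Q = [1, 3, 5, 7] / [2, 4] / [6]
Final shape: (4, 2, 1).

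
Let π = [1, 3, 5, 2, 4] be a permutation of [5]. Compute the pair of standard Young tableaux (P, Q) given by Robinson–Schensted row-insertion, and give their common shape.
P = [1, 2, 4] / [3, 5];  Q = [1, 2, 3] / [4, 5];  common shape = (3, 2)

Row-insert the values π_1, π_2, … into P one at a time, bumping the leftmost entry strictly greater than the inserted value down to the next row. The recording tableau Q records, in position (i, j), the step at which that cell was added to P.
  Insert 1 (step 1): P = [1];  Q = [1]
  Insert 3 (step 2): P = [1, 3];  Q = [1, 2]
  Insert 5 (step 3): P = [1, 3, 5];  Q = [1, 2, 3]
  Insert 2 (step 4): P = [1, 2, 5] / [3];  Q = [1, 2, 3] / [4]
  Insert 4 (step 5): P = [1, 2, 4] / [3, 5];  Q = [1, 2, 3] / [4, 5]
Final shape: (3, 2).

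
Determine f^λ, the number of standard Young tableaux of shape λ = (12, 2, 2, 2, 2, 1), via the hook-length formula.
# SYT of shape (12, 2, 2, 2, 2, 1) = 6390384

Hook-length formula: f^λ = n! / Π hook(c), product over all cells c of the Young diagram. For λ = (12, 2, 2, 2, 2, 1), n = 21 boxes. Hook lengths by row (left-to-right, top-to-bottom): [17, 15, 10, 9, 8, 7, 6, 5, 4, 3, 2, 1]; [6, 4]; [5, 3]; [4, 2]; [3, 1]; [1]. Product of hooks = 7994972160000. So f^λ = 21! / 7994972160000 = 51090942171709440000 / 7994972160000 = 6390384.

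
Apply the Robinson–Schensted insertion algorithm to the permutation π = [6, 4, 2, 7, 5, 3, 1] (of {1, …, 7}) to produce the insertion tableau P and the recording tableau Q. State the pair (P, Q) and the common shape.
P = [1, 3] / [2, 5] / [4, 7] / [6];  Q = [1, 4] / [2, 5] / [3, 6] / [7];  common shape = (2, 2, 2, 1)

Row-insert the values π_1, π_2, … into P one at a time, bumping the leftmost entry strictly greater than the inserted value down to the next row. The recording tableau Q records, in position (i, j), the step at which that cell was added to P.
  Insert 6 (step 1): P = [6];  Q = [1]
  Insert 4 (step 2): P = [4] / [6];  Q = [1] / [2]
  Insert 2 (step 3): P = [2] / [4] / [6];  Q = [1] / [2] / [3]
  Insert 7 (step 4): P = [2, 7] / [4] / [6];  Q = [1, 4] / [2] / [3]
  Insert 5 (step 5): P = [2, 5] / [4, 7] / [6];  Q = [1, 4] / [2, 5] / [3]
  Insert 3 (step 6): P = [2, 3] / [4, 5] / [6, 7];  Q = [1, 4] / [2, 5] / [3, 6]
  Insert 1 (step 7): P = [1, 3] / [2, 5] / [4, 7] / [6];  Q = [1, 4] / [2, 5] / [3, 6] / [7]
Final shape: (2, 2, 2, 1).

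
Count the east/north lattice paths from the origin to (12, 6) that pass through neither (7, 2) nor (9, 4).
Number of paths = 9038

Inclusion–exclusion. Total paths: C(18, 12) = 18564. Through P₁: C(9, 7)·C(9, 5) = 4536. Through P₂: C(13, 9)·C(5, 3) = 7150. Since P₁ is strictly southwest of P₂, a monotone path through both must visit P₁ then P₂; paths through both = C(9, 7)·C(4, 2)·C(5, 3) = 2160. Avoid both = 18564 − 4536 − 7150 + 2160 = 9038.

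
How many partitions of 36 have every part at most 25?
p(36, parts ≤ 25) = 17838

Use the recurrence p(n, m) = p(n, m−1) + p(n−m, m): either the largest part is < m (count p(n, m−1)) or the largest part is exactly m (remove one copy of m, count p(n−m, m)). With p(0, ·) = 1 this gives p(36, parts ≤ 25) = 17838. (By conjugating Young diagrams, this also counts partitions of 36 into at most 25 parts.)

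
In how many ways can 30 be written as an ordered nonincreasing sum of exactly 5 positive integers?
p(30, 5 parts) = 377

Partitions of n into exactly k parts are in bijection with partitions of n − k into at most k parts (subtract 1 from each part). So p(30, exactly 5) = p(25, parts ≤ 5). Computing via the recurrence p(m, j) = p(m, j−1) + p(m−j, j) gives 377.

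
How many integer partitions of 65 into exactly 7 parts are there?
p(65, 7 parts) = 37108

Partitions of n into exactly k parts are in bijection with partitions of n − k into at most k parts (subtract 1 from each part). So p(65, exactly 7) = p(58, parts ≤ 7). Computing via the recurrence p(m, j) = p(m, j−1) + p(m−j, j) gives 37108.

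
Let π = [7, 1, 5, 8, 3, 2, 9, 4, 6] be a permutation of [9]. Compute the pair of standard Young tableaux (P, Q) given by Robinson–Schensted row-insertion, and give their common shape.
P = [1, 2, 4, 6] / [3, 8, 9] / [5] / [7];  Q = [1, 3, 4, 7] / [2, 8, 9] / [5] / [6];  common shape = (4, 3, 1, 1)

Row-insert the values π_1, π_2, … into P one at a time, bumping the leftmost entry strictly greater than the inserted value down to the next row. The recording tableau Q records, in position (i, j), the step at which that cell was added to P.
  Insert 7 (step 1): P = [7];  Q = [1]
  Insert 1 (step 2): P = [1] / [7];  Q = [1] / [2]
  Insert 5 (step 3): P = [1, 5] / [7];  Q = [1, 3] / [2]
  Insert 8 (step 4): P = [1, 5, 8] / [7];  Q = [1, 3, 4] / [2]
  Insert 3 (step 5): P = [1, 3, 8] / [5] / [7];  Q = [1, 3, 4] / [2] / [5]
  Insert 2 (step 6): P = [1, 2, 8] / [3] / [5] / [7];  Q = [1, 3, 4] / [2] / [5] / [6]
  Insert 9 (step 7): P = [1, 2, 8, 9] / [3] / [5] / [7];  Q = [1, 3, 4, 7] / [2] / [5] / [6]
  Insert 4 (step 8): P = [1, 2, 4, 9] / [3, 8] / [5] / [7];  Q = [1, 3, 4, 7] / [2, 8] / [5] / [6]
  Insert 6 (step 9): P = [1, 2, 4, 6] / [3, 8, 9] / [5] / [7];  Q = [1, 3, 4, 7] / [2, 8, 9] / [5] / [6]
Final shape: (4, 3, 1, 1).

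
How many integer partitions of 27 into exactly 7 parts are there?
p(27, 7 parts) = 364

Partitions of n into exactly k parts are in bijection with partitions of n − k into at most k parts (subtract 1 from each part). So p(27, exactly 7) = p(20, parts ≤ 7). Computing via the recurrence p(m, j) = p(m, j−1) + p(m−j, j) gives 364.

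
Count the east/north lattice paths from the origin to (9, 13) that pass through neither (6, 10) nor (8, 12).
Number of paths = 181416

Inclusion–exclusion. Total paths: C(22, 9) = 497420. Through P₁: C(16, 6)·C(6, 3) = 160160. Through P₂: C(20, 8)·C(2, 1) = 251940. Since P₁ is strictly southwest of P₂, a monotone path through both must visit P₁ then P₂; paths through both = C(16, 6)·C(4, 2)·C(2, 1) = 96096. Avoid both = 497420 − 160160 − 251940 + 96096 = 181416.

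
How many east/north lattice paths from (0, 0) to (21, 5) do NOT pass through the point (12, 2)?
Number of paths = 45760

Total paths from (0, 0) to (21, 5): C(26, 21) = 65780. Paths through (12, 2): (paths (0, 0) → (12, 2)) × (paths (12, 2) → (21, 5)) = C(14, 12) · C(12, 9) = 91 · 220 = 20020. Avoidance count = 65780 − 20020 = 45760.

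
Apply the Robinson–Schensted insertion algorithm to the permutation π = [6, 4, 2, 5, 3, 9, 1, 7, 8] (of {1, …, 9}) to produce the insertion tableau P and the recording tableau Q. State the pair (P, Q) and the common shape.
P = [1, 3, 7, 8] / [2, 5, 9] / [4] / [6];  Q = [1, 4, 6, 9] / [2, 5, 8] / [3] / [7];  common shape = (4, 3, 1, 1)

Row-insert the values π_1, π_2, … into P one at a time, bumping the leftmost entry strictly greater than the inserted value down to the next row. The recording tableau Q records, in position (i, j), the step at which that cell was added to P.
  Insert 6 (step 1): P = [6];  Q = [1]
  Insert 4 (step 2): P = [4] / [6];  Q = [1] / [2]
  Insert 2 (step 3): P = [2] / [4] / [6];  Q = [1] / [2] / [3]
  Insert 5 (step 4): P = [2, 5] / [4] / [6];  Q = [1, 4] / [2] / [3]
  Insert 3 (step 5): P = [2, 3] / [4, 5] / [6];  Q = [1, 4] / [2, 5] / [3]
  Insert 9 (step 6): P = [2, 3, 9] / [4, 5] / [6];  Q = [1, 4, 6] / [2, 5] / [3]
  Insert 1 (step 7): P = [1, 3, 9] / [2, 5] / [4] / [6];  Q = [1, 4, 6] / [2, 5] / [3] / [7]
  Insert 7 (step 8): P = [1, 3, 7] / [2, 5, 9] / [4] / [6];  Q = [1, 4, 6] / [2, 5, 8] / [3] / [7]
  Insert 8 (step 9): P = [1, 3, 7, 8] / [2, 5, 9] / [4] / [6];  Q = [1, 4, 6, 9] / [2, 5, 8] / [3] / [7]
Final shape: (4, 3, 1, 1).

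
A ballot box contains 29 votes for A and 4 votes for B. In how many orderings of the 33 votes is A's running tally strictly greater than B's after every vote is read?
Strict-lead orderings = 31000

Total orderings of the 33 votes with 29 for A: C(33, 29) = 40920. By the Bertrand ballot formula (Cycle Lemma / reflection principle), the number of orderings in which A is strictly ahead of B throughout is (p − q)/(p + q) · C(p + q, p) = (29 − 4)/(29 + 4) · 40920 = 31000.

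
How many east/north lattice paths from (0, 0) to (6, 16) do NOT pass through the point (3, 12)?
Number of paths = 58688

Total paths from (0, 0) to (6, 16): C(22, 6) = 74613. Paths through (3, 12): (paths (0, 0) → (3, 12)) × (paths (3, 12) → (6, 16)) = C(15, 3) · C(7, 3) = 455 · 35 = 15925. Avoidance count = 74613 − 15925 = 58688.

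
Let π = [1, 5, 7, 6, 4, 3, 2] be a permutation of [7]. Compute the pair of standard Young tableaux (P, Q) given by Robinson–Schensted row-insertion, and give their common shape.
P = [1, 2, 6] / [3] / [4] / [5] / [7];  Q = [1, 2, 3] / [4] / [5] / [6] / [7];  common shape = (3, 1, 1, 1, 1)

Row-insert the values π_1, π_2, … into P one at a time, bumping the leftmost entry strictly greater than the inserted value down to the next row. The recording tableau Q records, in position (i, j), the step at which that cell was added to P.
  Insert 1 (step 1): P = [1];  Q = [1]
  Insert 5 (step 2): P = [1, 5];  Q = [1, 2]
  Insert 7 (step 3): P = [1, 5, 7];  Q = [1, 2, 3]
  Insert 6 (step 4): P = [1, 5, 6] / [7];  Q = [1, 2, 3] / [4]
  Insert 4 (step 5): P = [1, 4, 6] / [5] / [7];  Q = [1, 2, 3] / [4] / [5]
  Insert 3 (step 6): P = [1, 3, 6] / [4] / [5] / [7];  Q = [1, 2, 3] / [4] / [5] / [6]
  Insert 2 (step 7): P = [1, 2, 6] / [3] / [4] / [5] / [7];  Q = [1, 2, 3] / [4] / [5] / [6] / [7]
Final shape: (3, 1, 1, 1, 1).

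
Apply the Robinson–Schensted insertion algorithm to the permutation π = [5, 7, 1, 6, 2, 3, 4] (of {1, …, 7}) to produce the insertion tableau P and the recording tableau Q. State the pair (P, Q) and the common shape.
P = [1, 2, 3, 4] / [5, 6] / [7];  Q = [1, 2, 6, 7] / [3, 4] / [5];  common shape = (4, 2, 1)

Row-insert the values π_1, π_2, … into P one at a time, bumping the leftmost entry strictly greater than the inserted value down to the next row. The recording tableau Q records, in position (i, j), the step at which that cell was added to P.
  Insert 5 (step 1): P = [5];  Q = [1]
  Insert 7 (step 2): P = [5, 7];  Q = [1, 2]
  Insert 1 (step 3): P = [1, 7] / [5];  Q = [1, 2] / [3]
  Insert 6 (step 4): P = [1, 6] / [5, 7];  Q = [1, 2] / [3, 4]
  Insert 2 (step 5): P = [1, 2] / [5, 6] / [7];  Q = [1, 2] / [3, 4] / [5]
  Insert 3 (step 6): P = [1, 2, 3] / [5, 6] / [7];  Q = [1, 2, 6] / [3, 4] / [5]
  Insert 4 (step 7): P = [1, 2, 3, 4] / [5, 6] / [7];  Q = [1, 2, 6, 7] / [3, 4] / [5]
Final shape: (4, 2, 1).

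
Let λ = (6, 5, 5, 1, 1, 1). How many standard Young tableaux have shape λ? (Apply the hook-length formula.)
# SYT of shape (6, 5, 5, 1, 1, 1) = 10581480

Hook-length formula: f^λ = n! / Π hook(c), product over all cells c of the Young diagram. For λ = (6, 5, 5, 1, 1, 1), n = 19 boxes. Hook lengths by row (left-to-right, top-to-bottom): [11, 7, 6, 5, 4, 1]; [9, 5, 4, 3, 2]; [8, 4, 3, 2, 1]; [3]; [2]; [1]. Product of hooks = 11496038400. So f^λ = 19! / 11496038400 = 121645100408832000 / 11496038400 = 10581480.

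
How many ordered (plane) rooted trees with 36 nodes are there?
C_35 = 3116285494907301262

These ordered rooted trees are counted by the Catalan number C_n = (1/(n + 1)) · C(2n, n). For n = 35: C_35 = (1/36) · C(70, 35) = 112186277816662845432/36 = 3116285494907301262.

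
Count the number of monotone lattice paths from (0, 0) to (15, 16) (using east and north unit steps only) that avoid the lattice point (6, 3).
Number of paths = 258756915

Total paths from (0, 0) to (15, 16): C(31, 15) = 300540195. Paths through (6, 3): (paths (0, 0) → (6, 3)) × (paths (6, 3) → (15, 16)) = C(9, 6) · C(22, 9) = 84 · 497420 = 41783280. Avoidance count = 300540195 − 41783280 = 258756915.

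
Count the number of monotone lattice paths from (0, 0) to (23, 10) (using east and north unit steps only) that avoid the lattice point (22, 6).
Number of paths = 90677340

Total paths from (0, 0) to (23, 10): C(33, 23) = 92561040. Paths through (22, 6): (paths (0, 0) → (22, 6)) × (paths (22, 6) → (23, 10)) = C(28, 22) · C(5, 1) = 376740 · 5 = 1883700. Avoidance count = 92561040 − 1883700 = 90677340.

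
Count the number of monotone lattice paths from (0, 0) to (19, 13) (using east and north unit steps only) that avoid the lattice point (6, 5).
Number of paths = 253361220

Total paths from (0, 0) to (19, 13): C(32, 19) = 347373600. Paths through (6, 5): (paths (0, 0) → (6, 5)) × (paths (6, 5) → (19, 13)) = C(11, 6) · C(21, 13) = 462 · 203490 = 94012380. Avoidance count = 347373600 − 94012380 = 253361220.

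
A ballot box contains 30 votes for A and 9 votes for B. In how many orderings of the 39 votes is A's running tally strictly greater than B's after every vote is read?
Strict-lead orderings = 114108148

Total orderings of the 39 votes with 30 for A: C(39, 30) = 211915132. By the Bertrand ballot formula (Cycle Lemma / reflection principle), the number of orderings in which A is strictly ahead of B throughout is (p − q)/(p + q) · C(p + q, p) = (30 − 9)/(30 + 9) · 211915132 = 114108148.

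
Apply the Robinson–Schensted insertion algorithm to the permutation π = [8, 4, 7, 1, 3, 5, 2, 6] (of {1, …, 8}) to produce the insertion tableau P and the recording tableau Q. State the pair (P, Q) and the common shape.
P = [1, 2, 5, 6] / [3, 7] / [4] / [8];  Q = [1, 3, 6, 8] / [2, 5] / [4] / [7];  common shape = (4, 2, 1, 1)

Row-insert the values π_1, π_2, … into P one at a time, bumping the leftmost entry strictly greater than the inserted value down to the next row. The recording tableau Q records, in position (i, j), the step at which that cell was added to P.
  Insert 8 (step 1): P = [8];  Q = [1]
  Insert 4 (step 2): P = [4] / [8];  Q = [1] / [2]
  Insert 7 (step 3): P = [4, 7] / [8];  Q = [1, 3] / [2]
  Insert 1 (step 4): P = [1, 7] / [4] / [8];  Q = [1, 3] / [2] / [4]
  Insert 3 (step 5): P = [1, 3] / [4, 7] / [8];  Q = [1, 3] / [2, 5] / [4]
  Insert 5 (step 6): P = [1, 3, 5] / [4, 7] / [8];  Q = [1, 3, 6] / [2, 5] / [4]
  Insert 2 (step 7): P = [1, 2, 5] / [3, 7] / [4] / [8];  Q = [1, 3, 6] / [2, 5] / [4] / [7]
  Insert 6 (step 8): P = [1, 2, 5, 6] / [3, 7] / [4] / [8];  Q = [1, 3, 6, 8] / [2, 5] / [4] / [7]
Final shape: (4, 2, 1, 1).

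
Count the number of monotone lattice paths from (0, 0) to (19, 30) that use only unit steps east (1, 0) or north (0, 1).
Number of paths = 18851684897584

A monotone lattice path from (0, 0) to (19, 30) consists of 19 east steps and 30 north steps in some order, so it is determined by which 19 of the 49 steps are east. The count is C(49, 19) = 18851684897584.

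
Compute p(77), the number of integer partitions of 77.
p(77) = 10619863

Compute p(n) via the recurrence p(n, m) = p(n, m−1) + p(n−m, m), where p(n, m) counts partitions of n with all parts ≤ m and p(n) = p(n, n). The base cases are p(0, m) = 1 and p(n, 0) = 0 for n > 0. Filling the table yields p(77) = 10619863. (Euler's pentagonal recurrence is an alternative.)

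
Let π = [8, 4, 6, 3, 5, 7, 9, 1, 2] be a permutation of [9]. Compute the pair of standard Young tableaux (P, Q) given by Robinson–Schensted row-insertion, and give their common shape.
P = [1, 2, 7, 9] / [3, 5] / [4, 6] / [8];  Q = [1, 3, 6, 7] / [2, 5] / [4, 9] / [8];  common shape = (4, 2, 2, 1)

Row-insert the values π_1, π_2, … into P one at a time, bumping the leftmost entry strictly greater than the inserted value down to the next row. The recording tableau Q records, in position (i, j), the step at which that cell was added to P.
  Insert 8 (step 1): P = [8];  Q = [1]
  Insert 4 (step 2): P = [4] / [8];  Q = [1] / [2]
  Insert 6 (step 3): P = [4, 6] / [8];  Q = [1, 3] / [2]
  Insert 3 (step 4): P = [3, 6] / [4] / [8];  Q = [1, 3] / [2] / [4]
  Insert 5 (step 5): P = [3, 5] / [4, 6] / [8];  Q = [1, 3] / [2, 5] / [4]
  Insert 7 (step 6): P = [3, 5, 7] / [4, 6] / [8];  Q = [1, 3, 6] / [2, 5] / [4]
  Insert 9 (step 7): P = [3, 5, 7, 9] / [4, 6] / [8];  Q = [1, 3, 6, 7] / [2, 5] / [4]
  Insert 1 (step 8): P = [1, 5, 7, 9] / [3, 6] / [4] / [8];  Q = [1, 3, 6, 7] / [2, 5] / [4] / [8]
  Insert 2 (step 9): P = [1, 2, 7, 9] / [3, 5] / [4, 6] / [8];  Q = [1, 3, 6, 7] / [2, 5] / [4, 9] / [8]
Final shape: (4, 2, 2, 1).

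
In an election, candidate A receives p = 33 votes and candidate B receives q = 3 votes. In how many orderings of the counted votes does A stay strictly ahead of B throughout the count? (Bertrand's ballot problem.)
Strict-lead orderings = 5950

Total orderings of the 36 votes with 33 for A: C(36, 33) = 7140. By the Bertrand ballot formula (Cycle Lemma / reflection principle), the number of orderings in which A is strictly ahead of B throughout is (p − q)/(p + q) · C(p + q, p) = (33 − 3)/(33 + 3) · 7140 = 5950.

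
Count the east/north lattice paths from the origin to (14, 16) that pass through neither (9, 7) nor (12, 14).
Number of paths = 72810395

Inclusion–exclusion. Total paths: C(30, 14) = 145422675. Through P₁: C(16, 9)·C(14, 5) = 22902880. Through P₂: C(26, 12)·C(4, 2) = 57946200. Since P₁ is strictly southwest of P₂, a monotone path through both must visit P₁ then P₂; paths through both = C(16, 9)·C(10, 3)·C(4, 2) = 8236800. Avoid both = 145422675 − 22902880 − 57946200 + 8236800 = 72810395.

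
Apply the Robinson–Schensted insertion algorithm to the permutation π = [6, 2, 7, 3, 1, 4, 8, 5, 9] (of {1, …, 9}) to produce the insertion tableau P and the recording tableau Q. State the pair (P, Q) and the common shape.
P = [1, 3, 4, 5, 9] / [2, 7, 8] / [6];  Q = [1, 3, 6, 7, 9] / [2, 4, 8] / [5];  common shape = (5, 3, 1)

Row-insert the values π_1, π_2, … into P one at a time, bumping the leftmost entry strictly greater than the inserted value down to the next row. The recording tableau Q records, in position (i, j), the step at which that cell was added to P.
  Insert 6 (step 1): P = [6];  Q = [1]
  Insert 2 (step 2): P = [2] / [6];  Q = [1] / [2]
  Insert 7 (step 3): P = [2, 7] / [6];  Q = [1, 3] / [2]
  Insert 3 (step 4): P = [2, 3] / [6, 7];  Q = [1, 3] / [2, 4]
  Insert 1 (step 5): P = [1, 3] / [2, 7] / [6];  Q = [1, 3] / [2, 4] / [5]
  Insert 4 (step 6): P = [1, 3, 4] / [2, 7] / [6];  Q = [1, 3, 6] / [2, 4] / [5]
  Insert 8 (step 7): P = [1, 3, 4, 8] / [2, 7] / [6];  Q = [1, 3, 6, 7] / [2, 4] / [5]
  Insert 5 (step 8): P = [1, 3, 4, 5] / [2, 7, 8] / [6];  Q = [1, 3, 6, 7] / [2, 4, 8] / [5]
  Insert 9 (step 9): P = [1, 3, 4, 5, 9] / [2, 7, 8] / [6];  Q = [1, 3, 6, 7, 9] / [2, 4, 8] / [5]
Final shape: (5, 3, 1).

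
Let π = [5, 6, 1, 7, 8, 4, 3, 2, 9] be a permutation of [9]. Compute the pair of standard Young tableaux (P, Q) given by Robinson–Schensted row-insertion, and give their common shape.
P = [1, 2, 7, 8, 9] / [3, 6] / [4] / [5];  Q = [1, 2, 4, 5, 9] / [3, 6] / [7] / [8];  common shape = (5, 2, 1, 1)

Row-insert the values π_1, π_2, … into P one at a time, bumping the leftmost entry strictly greater than the inserted value down to the next row. The recording tableau Q records, in position (i, j), the step at which that cell was added to P.
  Insert 5 (step 1): P = [5];  Q = [1]
  Insert 6 (step 2): P = [5, 6];  Q = [1, 2]
  Insert 1 (step 3): P = [1, 6] / [5];  Q = [1, 2] / [3]
  Insert 7 (step 4): P = [1, 6, 7] / [5];  Q = [1, 2, 4] / [3]
  Insert 8 (step 5): P = [1, 6, 7, 8] / [5];  Q = [1, 2, 4, 5] / [3]
  Insert 4 (step 6): P = [1, 4, 7, 8] / [5, 6];  Q = [1, 2, 4, 5] / [3, 6]
  Insert 3 (step 7): P = [1, 3, 7, 8] / [4, 6] / [5];  Q = [1, 2, 4, 5] / [3, 6] / [7]
  Insert 2 (step 8): P = [1, 2, 7, 8] / [3, 6] / [4] / [5];  Q = [1, 2, 4, 5] / [3, 6] / [7] / [8]
  Insert 9 (step 9): P = [1, 2, 7, 8, 9] / [3, 6] / [4] / [5];  Q = [1, 2, 4, 5, 9] / [3, 6] / [7] / [8]
Final shape: (5, 2, 1, 1).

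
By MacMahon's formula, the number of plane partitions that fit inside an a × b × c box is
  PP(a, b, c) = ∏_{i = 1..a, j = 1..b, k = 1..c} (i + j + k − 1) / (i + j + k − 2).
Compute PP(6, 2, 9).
PP(6, 2, 9) = 5725720

Evaluate the triple product over i = 1..6, j = 1..2, k = 1..9. The factors are (2/1) · (3/2) · (4/3) · (5/4) · (6/5) · (7/6) · (8/7) · (9/8) · … (108 factors total). The numerators and denominators telescope so the product is an integer; carrying out the multiplication exactly gives PP(6, 2, 9) = 5725720.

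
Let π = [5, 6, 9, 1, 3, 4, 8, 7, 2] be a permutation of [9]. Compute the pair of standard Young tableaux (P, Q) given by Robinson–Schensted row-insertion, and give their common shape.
P = [1, 2, 4, 7] / [3, 6, 8] / [5] / [9];  Q = [1, 2, 3, 7] / [4, 5, 6] / [8] / [9];  common shape = (4, 3, 1, 1)

Row-insert the values π_1, π_2, … into P one at a time, bumping the leftmost entry strictly greater than the inserted value down to the next row. The recording tableau Q records, in position (i, j), the step at which that cell was added to P.
  Insert 5 (step 1): P = [5];  Q = [1]
  Insert 6 (step 2): P = [5, 6];  Q = [1, 2]
  Insert 9 (step 3): P = [5, 6, 9];  Q = [1, 2, 3]
  Insert 1 (step 4): P = [1, 6, 9] / [5];  Q = [1, 2, 3] / [4]
  Insert 3 (step 5): P = [1, 3, 9] / [5, 6];  Q = [1, 2, 3] / [4, 5]
  Insert 4 (step 6): P = [1, 3, 4] / [5, 6, 9];  Q = [1, 2, 3] / [4, 5, 6]
  Insert 8 (step 7): P = [1, 3, 4, 8] / [5, 6, 9];  Q = [1, 2, 3, 7] / [4, 5, 6]
  Insert 7 (step 8): P = [1, 3, 4, 7] / [5, 6, 8] / [9];  Q = [1, 2, 3, 7] / [4, 5, 6] / [8]
  Insert 2 (step 9): P = [1, 2, 4, 7] / [3, 6, 8] / [5] / [9];  Q = [1, 2, 3, 7] / [4, 5, 6] / [8] / [9]
Final shape: (4, 3, 1, 1).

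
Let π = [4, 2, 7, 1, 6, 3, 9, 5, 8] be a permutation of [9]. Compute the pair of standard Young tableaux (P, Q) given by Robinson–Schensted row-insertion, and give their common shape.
P = [1, 3, 5, 8] / [2, 6, 9] / [4, 7];  Q = [1, 3, 7, 9] / [2, 5, 8] / [4, 6];  common shape = (4, 3, 2)

Row-insert the values π_1, π_2, … into P one at a time, bumping the leftmost entry strictly greater than the inserted value down to the next row. The recording tableau Q records, in position (i, j), the step at which that cell was added to P.
  Insert 4 (step 1): P = [4];  Q = [1]
  Insert 2 (step 2): P = [2] / [4];  Q = [1] / [2]
  Insert 7 (step 3): P = [2, 7] / [4];  Q = [1, 3] / [2]
  Insert 1 (step 4): P = [1, 7] / [2] / [4];  Q = [1, 3] / [2] / [4]
  Insert 6 (step 5): P = [1, 6] / [2, 7] / [4];  Q = [1, 3] / [2, 5] / [4]
  Insert 3 (step 6): P = [1, 3] / [2, 6] / [4, 7];  Q = [1, 3] / [2, 5] / [4, 6]
  Insert 9 (step 7): P = [1, 3, 9] / [2, 6] / [4, 7];  Q = [1, 3, 7] / [2, 5] / [4, 6]
  Insert 5 (step 8): P = [1, 3, 5] / [2, 6, 9] / [4, 7];  Q = [1, 3, 7] / [2, 5, 8] / [4, 6]
  Insert 8 (step 9): P = [1, 3, 5, 8] / [2, 6, 9] / [4, 7];  Q = [1, 3, 7, 9] / [2, 5, 8] / [4, 6]
Final shape: (4, 3, 2).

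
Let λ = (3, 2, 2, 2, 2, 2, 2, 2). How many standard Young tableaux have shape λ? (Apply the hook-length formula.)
# SYT of shape (3, 2, 2, 2, 2, 2, 2, 2) = 19448

Hook-length formula: f^λ = n! / Π hook(c), product over all cells c of the Young diagram. For λ = (3, 2, 2, 2, 2, 2, 2, 2), n = 17 boxes. Hook lengths by row (left-to-right, top-to-bottom): [10, 9, 1]; [8, 7]; [7, 6]; [6, 5]; [5, 4]; [4, 3]; [3, 2]; [2, 1]. Product of hooks = 18289152000. So f^λ = 17! / 18289152000 = 355687428096000 / 18289152000 = 19448.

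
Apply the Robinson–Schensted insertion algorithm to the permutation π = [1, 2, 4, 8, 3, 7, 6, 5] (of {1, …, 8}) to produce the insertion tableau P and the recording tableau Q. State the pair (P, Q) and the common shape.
P = [1, 2, 3, 5] / [4, 6] / [7] / [8];  Q = [1, 2, 3, 4] / [5, 6] / [7] / [8];  common shape = (4, 2, 1, 1)

Row-insert the values π_1, π_2, … into P one at a time, bumping the leftmost entry strictly greater than the inserted value down to the next row. The recording tableau Q records, in position (i, j), the step at which that cell was added to P.
  Insert 1 (step 1): P = [1];  Q = [1]
  Insert 2 (step 2): P = [1, 2];  Q = [1, 2]
  Insert 4 (step 3): P = [1, 2, 4];  Q = [1, 2, 3]
  Insert 8 (step 4): P = [1, 2, 4, 8];  Q = [1, 2, 3, 4]
  Insert 3 (step 5): P = [1, 2, 3, 8] / [4];  Q = [1, 2, 3, 4] / [5]
  Insert 7 (step 6): P = [1, 2, 3, 7] / [4, 8];  Q = [1, 2, 3, 4] / [5, 6]
  Insert 6 (step 7): P = [1, 2, 3, 6] / [4, 7] / [8];  Q = [1, 2, 3, 4] / [5, 6] / [7]
  Insert 5 (step 8): P = [1, 2, 3, 5] / [4, 6] / [7] / [8];  Q = [1, 2, 3, 4] / [5, 6] / [7] / [8]
Final shape: (4, 2, 1, 1).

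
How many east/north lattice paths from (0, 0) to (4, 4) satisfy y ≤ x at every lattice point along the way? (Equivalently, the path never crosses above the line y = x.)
Number of paths = 14

By the reflection principle (André's argument), the number of monotone paths to (4, 4) with n ≤ m that never go above y = x is C(8, 4) − C(8, 5) = 70 − 56 = 14.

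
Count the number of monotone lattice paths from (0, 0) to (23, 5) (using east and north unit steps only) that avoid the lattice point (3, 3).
Number of paths = 93660

Total paths from (0, 0) to (23, 5): C(28, 23) = 98280. Paths through (3, 3): (paths (0, 0) → (3, 3)) × (paths (3, 3) → (23, 5)) = C(6, 3) · C(22, 20) = 20 · 231 = 4620. Avoidance count = 98280 − 4620 = 93660.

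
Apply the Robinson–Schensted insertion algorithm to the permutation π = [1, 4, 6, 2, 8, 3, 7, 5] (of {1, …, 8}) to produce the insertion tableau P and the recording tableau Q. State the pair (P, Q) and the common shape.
P = [1, 2, 3, 5] / [4, 6, 7] / [8];  Q = [1, 2, 3, 5] / [4, 6, 7] / [8];  common shape = (4, 3, 1)

Row-insert the values π_1, π_2, … into P one at a time, bumping the leftmost entry strictly greater than the inserted value down to the next row. The recording tableau Q records, in position (i, j), the step at which that cell was added to P.
  Insert 1 (step 1): P = [1];  Q = [1]
  Insert 4 (step 2): P = [1, 4];  Q = [1, 2]
  Insert 6 (step 3): P = [1, 4, 6];  Q = [1, 2, 3]
  Insert 2 (step 4): P = [1, 2, 6] / [4];  Q = [1, 2, 3] / [4]
  Insert 8 (step 5): P = [1, 2, 6, 8] / [4];  Q = [1, 2, 3, 5] / [4]
  Insert 3 (step 6): P = [1, 2, 3, 8] / [4, 6];  Q = [1, 2, 3, 5] / [4, 6]
  Insert 7 (step 7): P = [1, 2, 3, 7] / [4, 6, 8];  Q = [1, 2, 3, 5] / [4, 6, 7]
  Insert 5 (step 8): P = [1, 2, 3, 5] / [4, 6, 7] / [8];  Q = [1, 2, 3, 5] / [4, 6, 7] / [8]
Final shape: (4, 3, 1).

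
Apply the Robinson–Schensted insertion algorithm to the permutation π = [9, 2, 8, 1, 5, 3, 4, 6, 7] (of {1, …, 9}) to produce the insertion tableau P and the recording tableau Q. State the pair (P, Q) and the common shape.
P = [1, 3, 4, 6, 7] / [2, 5] / [8] / [9];  Q = [1, 3, 7, 8, 9] / [2, 5] / [4] / [6];  common shape = (5, 2, 1, 1)

Row-insert the values π_1, π_2, … into P one at a time, bumping the leftmost entry strictly greater than the inserted value down to the next row. The recording tableau Q records, in position (i, j), the step at which that cell was added to P.
  Insert 9 (step 1): P = [9];  Q = [1]
  Insert 2 (step 2): P = [2] / [9];  Q = [1] / [2]
  Insert 8 (step 3): P = [2, 8] / [9];  Q = [1, 3] / [2]
  Insert 1 (step 4): P = [1, 8] / [2] / [9];  Q = [1, 3] / [2] / [4]
  Insert 5 (step 5): P = [1, 5] / [2, 8] / [9];  Q = [1, 3] / [2, 5] / [4]
  Insert 3 (step 6): P = [1, 3] / [2, 5] / [8] / [9];  Q = [1, 3] / [2, 5] / [4] / [6]
  Insert 4 (step 7): P = [1, 3, 4] / [2, 5] / [8] / [9];  Q = [1, 3, 7] / [2, 5] / [4] / [6]
  Insert 6 (step 8): P = [1, 3, 4, 6] / [2, 5] / [8] / [9];  Q = [1, 3, 7, 8] / [2, 5] / [4] / [6]
  Insert 7 (step 9): P = [1, 3, 4, 6, 7] / [2, 5] / [8] / [9];  Q = [1, 3, 7, 8, 9] / [2, 5] / [4] / [6]
Final shape: (5, 2, 1, 1).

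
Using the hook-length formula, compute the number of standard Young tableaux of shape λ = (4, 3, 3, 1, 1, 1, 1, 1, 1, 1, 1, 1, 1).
# SYT of shape (4, 3, 3, 1, 1, 1, 1, 1, 1, 1, 1, 1, 1) = 959310

Hook-length formula: f^λ = n! / Π hook(c), product over all cells c of the Young diagram. For λ = (4, 3, 3, 1, 1, 1, 1, 1, 1, 1, 1, 1, 1), n = 20 boxes. Hook lengths by row (left-to-right, top-to-bottom): [16, 5, 4, 1]; [14, 3, 2]; [13, 2, 1]; [10]; [9]; [8]; [7]; [6]; [5]; [4]; [3]; [2]; [1]. Product of hooks = 2536095744000. So f^λ = 20! / 2536095744000 = 2432902008176640000 / 2536095744000 = 959310.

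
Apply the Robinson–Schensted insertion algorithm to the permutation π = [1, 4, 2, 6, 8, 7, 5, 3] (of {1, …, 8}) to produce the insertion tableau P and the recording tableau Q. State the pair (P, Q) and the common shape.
P = [1, 2, 3, 7] / [4, 5] / [6] / [8];  Q = [1, 2, 4, 5] / [3, 6] / [7] / [8];  common shape = (4, 2, 1, 1)

Row-insert the values π_1, π_2, … into P one at a time, bumping the leftmost entry strictly greater than the inserted value down to the next row. The recording tableau Q records, in position (i, j), the step at which that cell was added to P.
  Insert 1 (step 1): P = [1];  Q = [1]
  Insert 4 (step 2): P = [1, 4];  Q = [1, 2]
  Insert 2 (step 3): P = [1, 2] / [4];  Q = [1, 2] / [3]
  Insert 6 (step 4): P = [1, 2, 6] / [4];  Q = [1, 2, 4] / [3]
  Insert 8 (step 5): P = [1, 2, 6, 8] / [4];  Q = [1, 2, 4, 5] / [3]
  Insert 7 (step 6): P = [1, 2, 6, 7] / [4, 8];  Q = [1, 2, 4, 5] / [3, 6]
  Insert 5 (step 7): P = [1, 2, 5, 7] / [4, 6] / [8];  Q = [1, 2, 4, 5] / [3, 6] / [7]
  Insert 3 (step 8): P = [1, 2, 3, 7] / [4, 5] / [6] / [8];  Q = [1, 2, 4, 5] / [3, 6] / [7] / [8]
Final shape: (4, 2, 1, 1).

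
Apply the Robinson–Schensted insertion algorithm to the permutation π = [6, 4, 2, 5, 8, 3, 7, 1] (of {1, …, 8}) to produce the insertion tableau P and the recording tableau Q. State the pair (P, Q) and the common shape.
P = [1, 3, 7] / [2, 5, 8] / [4] / [6];  Q = [1, 4, 5] / [2, 6, 7] / [3] / [8];  common shape = (3, 3, 1, 1)

Row-insert the values π_1, π_2, … into P one at a time, bumping the leftmost entry strictly greater than the inserted value down to the next row. The recording tableau Q records, in position (i, j), the step at which that cell was added to P.
  Insert 6 (step 1): P = [6];  Q = [1]
  Insert 4 (step 2): P = [4] / [6];  Q = [1] / [2]
  Insert 2 (step 3): P = [2] / [4] / [6];  Q = [1] / [2] / [3]
  Insert 5 (step 4): P = [2, 5] / [4] / [6];  Q = [1, 4] / [2] / [3]
  Insert 8 (step 5): P = [2, 5, 8] / [4] / [6];  Q = [1, 4, 5] / [2] / [3]
  Insert 3 (step 6): P = [2, 3, 8] / [4, 5] / [6];  Q = [1, 4, 5] / [2, 6] / [3]
  Insert 7 (step 7): P = [2, 3, 7] / [4, 5, 8] / [6];  Q = [1, 4, 5] / [2, 6, 7] / [3]
  Insert 1 (step 8): P = [1, 3, 7] / [2, 5, 8] / [4] / [6];  Q = [1, 4, 5] / [2, 6, 7] / [3] / [8]
Final shape: (3, 3, 1, 1).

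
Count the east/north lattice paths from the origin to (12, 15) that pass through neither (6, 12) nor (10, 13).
Number of paths = 9517008

Inclusion–exclusion. Total paths: C(27, 12) = 17383860. Through P₁: C(18, 6)·C(9, 6) = 1559376. Through P₂: C(23, 10)·C(4, 2) = 6864396. Since P₁ is strictly southwest of P₂, a monotone path through both must visit P₁ then P₂; paths through both = C(18, 6)·C(5, 4)·C(4, 2) = 556920. Avoid both = 17383860 − 1559376 − 6864396 + 556920 = 9517008.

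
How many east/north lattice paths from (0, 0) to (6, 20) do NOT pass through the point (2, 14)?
Number of paths = 205030

Total paths from (0, 0) to (6, 20): C(26, 6) = 230230. Paths through (2, 14): (paths (0, 0) → (2, 14)) × (paths (2, 14) → (6, 20)) = C(16, 2) · C(10, 4) = 120 · 210 = 25200. Avoidance count = 230230 − 25200 = 205030.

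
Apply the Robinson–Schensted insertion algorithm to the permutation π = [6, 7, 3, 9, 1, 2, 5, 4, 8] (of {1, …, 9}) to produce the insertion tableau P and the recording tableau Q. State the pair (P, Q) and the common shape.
P = [1, 2, 4, 8] / [3, 5, 9] / [6, 7];  Q = [1, 2, 4, 9] / [3, 6, 7] / [5, 8];  common shape = (4, 3, 2)

Row-insert the values π_1, π_2, … into P one at a time, bumping the leftmost entry strictly greater than the inserted value down to the next row. The recording tableau Q records, in position (i, j), the step at which that cell was added to P.
  Insert 6 (step 1): P = [6];  Q = [1]
  Insert 7 (step 2): P = [6, 7];  Q = [1, 2]
  Insert 3 (step 3): P = [3, 7] / [6];  Q = [1, 2] / [3]
  Insert 9 (step 4): P = [3, 7, 9] / [6];  Q = [1, 2, 4] / [3]
  Insert 1 (step 5): P = [1, 7, 9] / [3] / [6];  Q = [1, 2, 4] / [3] / [5]
  Insert 2 (step 6): P = [1, 2, 9] / [3, 7] / [6];  Q = [1, 2, 4] / [3, 6] / [5]
  Insert 5 (step 7): P = [1, 2, 5] / [3, 7, 9] / [6];  Q = [1, 2, 4] / [3, 6, 7] / [5]
  Insert 4 (step 8): P = [1, 2, 4] / [3, 5, 9] / [6, 7];  Q = [1, 2, 4] / [3, 6, 7] / [5, 8]
  Insert 8 (step 9): P = [1, 2, 4, 8] / [3, 5, 9] / [6, 7];  Q = [1, 2, 4, 9] / [3, 6, 7] / [5, 8]
Final shape: (4, 3, 2).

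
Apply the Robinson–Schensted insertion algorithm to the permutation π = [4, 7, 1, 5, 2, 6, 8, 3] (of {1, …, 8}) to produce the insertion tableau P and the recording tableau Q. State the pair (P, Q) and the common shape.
P = [1, 2, 3, 8] / [4, 5, 6] / [7];  Q = [1, 2, 6, 7] / [3, 4, 8] / [5];  common shape = (4, 3, 1)

Row-insert the values π_1, π_2, … into P one at a time, bumping the leftmost entry strictly greater than the inserted value down to the next row. The recording tableau Q records, in position (i, j), the step at which that cell was added to P.
  Insert 4 (step 1): P = [4];  Q = [1]
  Insert 7 (step 2): P = [4, 7];  Q = [1, 2]
  Insert 1 (step 3): P = [1, 7] / [4];  Q = [1, 2] / [3]
  Insert 5 (step 4): P = [1, 5] / [4, 7];  Q = [1, 2] / [3, 4]
  Insert 2 (step 5): P = [1, 2] / [4, 5] / [7];  Q = [1, 2] / [3, 4] / [5]
  Insert 6 (step 6): P = [1, 2, 6] / [4, 5] / [7];  Q = [1, 2, 6] / [3, 4] / [5]
  Insert 8 (step 7): P = [1, 2, 6, 8] / [4, 5] / [7];  Q = [1, 2, 6, 7] / [3, 4] / [5]
  Insert 3 (step 8): P = [1, 2, 3, 8] / [4, 5, 6] / [7];  Q = [1, 2, 6, 7] / [3, 4, 8] / [5]
Final shape: (4, 3, 1).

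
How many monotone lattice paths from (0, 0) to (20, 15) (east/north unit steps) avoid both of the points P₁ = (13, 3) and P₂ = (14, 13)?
Number of paths = 2658265960

Inclusion–exclusion. Total paths: C(35, 20) = 3247943160. Through P₁: C(16, 13)·C(19, 7) = 28217280. Through P₂: C(27, 14)·C(8, 6) = 561632400. Since P₁ is strictly southwest of P₂, a monotone path through both must visit P₁ then P₂; paths through both = C(16, 13)·C(11, 1)·C(8, 6) = 172480. Avoid both = 3247943160 − 28217280 − 561632400 + 172480 = 2658265960.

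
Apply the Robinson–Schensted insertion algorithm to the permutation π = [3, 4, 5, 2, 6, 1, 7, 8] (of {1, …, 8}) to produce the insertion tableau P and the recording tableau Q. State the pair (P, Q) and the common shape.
P = [1, 4, 5, 6, 7, 8] / [2] / [3];  Q = [1, 2, 3, 5, 7, 8] / [4] / [6];  common shape = (6, 1, 1)

Row-insert the values π_1, π_2, … into P one at a time, bumping the leftmost entry strictly greater than the inserted value down to the next row. The recording tableau Q records, in position (i, j), the step at which that cell was added to P.
  Insert 3 (step 1): P = [3];  Q = [1]
  Insert 4 (step 2): P = [3, 4];  Q = [1, 2]
  Insert 5 (step 3): P = [3, 4, 5];  Q = [1, 2, 3]
  Insert 2 (step 4): P = [2, 4, 5] / [3];  Q = [1, 2, 3] / [4]
  Insert 6 (step 5): P = [2, 4, 5, 6] / [3];  Q = [1, 2, 3, 5] / [4]
  Insert 1 (step 6): P = [1, 4, 5, 6] / [2] / [3];  Q = [1, 2, 3, 5] / [4] / [6]
  Insert 7 (step 7): P = [1, 4, 5, 6, 7] / [2] / [3];  Q = [1, 2, 3, 5, 7] / [4] / [6]
  Insert 8 (step 8): P = [1, 4, 5, 6, 7, 8] / [2] / [3];  Q = [1, 2, 3, 5, 7, 8] / [4] / [6]
Final shape: (6, 1, 1).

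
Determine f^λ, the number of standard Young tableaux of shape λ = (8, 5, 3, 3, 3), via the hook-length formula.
# SYT of shape (8, 5, 3, 3, 3) = 814773960

Hook-length formula: f^λ = n! / Π hook(c), product over all cells c of the Young diagram. For λ = (8, 5, 3, 3, 3), n = 22 boxes. Hook lengths by row (left-to-right, top-to-bottom): [12, 11, 10, 6, 5, 3, 2, 1]; [8, 7, 6, 2, 1]; [5, 4, 3]; [4, 3, 2]; [3, 2, 1]. Product of hooks = 1379524608000. So f^λ = 22! / 1379524608000 = 1124000727777607680000 / 1379524608000 = 814773960.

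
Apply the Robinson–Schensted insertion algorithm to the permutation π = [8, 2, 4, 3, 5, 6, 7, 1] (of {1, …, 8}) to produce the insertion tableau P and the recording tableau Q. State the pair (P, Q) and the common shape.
P = [1, 3, 5, 6, 7] / [2] / [4] / [8];  Q = [1, 3, 5, 6, 7] / [2] / [4] / [8];  common shape = (5, 1, 1, 1)

Row-insert the values π_1, π_2, … into P one at a time, bumping the leftmost entry strictly greater than the inserted value down to the next row. The recording tableau Q records, in position (i, j), the step at which that cell was added to P.
  Insert 8 (step 1): P = [8];  Q = [1]
  Insert 2 (step 2): P = [2] / [8];  Q = [1] / [2]
  Insert 4 (step 3): P = [2, 4] / [8];  Q = [1, 3] / [2]
  Insert 3 (step 4): P = [2, 3] / [4] / [8];  Q = [1, 3] / [2] / [4]
  Insert 5 (step 5): P = [2, 3, 5] / [4] / [8];  Q = [1, 3, 5] / [2] / [4]
  Insert 6 (step 6): P = [2, 3, 5, 6] / [4] / [8];  Q = [1, 3, 5, 6] / [2] / [4]
  Insert 7 (step 7): P = [2, 3, 5, 6, 7] / [4] / [8];  Q = [1, 3, 5, 6, 7] / [2] / [4]
  Insert 1 (step 8): P = [1, 3, 5, 6, 7] / [2] / [4] / [8];  Q = [1, 3, 5, 6, 7] / [2] / [4] / [8]
Final shape: (5, 1, 1, 1).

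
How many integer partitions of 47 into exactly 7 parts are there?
p(47, 7 parts) = 6430

Partitions of n into exactly k parts are in bijection with partitions of n − k into at most k parts (subtract 1 from each part). So p(47, exactly 7) = p(40, parts ≤ 7). Computing via the recurrence p(m, j) = p(m, j−1) + p(m−j, j) gives 6430.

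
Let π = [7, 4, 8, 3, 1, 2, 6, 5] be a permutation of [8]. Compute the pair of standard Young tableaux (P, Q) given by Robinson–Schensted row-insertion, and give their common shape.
P = [1, 2, 5] / [3, 6] / [4, 8] / [7];  Q = [1, 3, 7] / [2, 6] / [4, 8] / [5];  common shape = (3, 2, 2, 1)

Row-insert the values π_1, π_2, … into P one at a time, bumping the leftmost entry strictly greater than the inserted value down to the next row. The recording tableau Q records, in position (i, j), the step at which that cell was added to P.
  Insert 7 (step 1): P = [7];  Q = [1]
  Insert 4 (step 2): P = [4] / [7];  Q = [1] / [2]
  Insert 8 (step 3): P = [4, 8] / [7];  Q = [1, 3] / [2]
  Insert 3 (step 4): P = [3, 8] / [4] / [7];  Q = [1, 3] / [2] / [4]
  Insert 1 (step 5): P = [1, 8] / [3] / [4] / [7];  Q = [1, 3] / [2] / [4] / [5]
  Insert 2 (step 6): P = [1, 2] / [3, 8] / [4] / [7];  Q = [1, 3] / [2, 6] / [4] / [5]
  Insert 6 (step 7): P = [1, 2, 6] / [3, 8] / [4] / [7];  Q = [1, 3, 7] / [2, 6] / [4] / [5]
  Insert 5 (step 8): P = [1, 2, 5] / [3, 6] / [4, 8] / [7];  Q = [1, 3, 7] / [2, 6] / [4, 8] / [5]
Final shape: (3, 2, 2, 1).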